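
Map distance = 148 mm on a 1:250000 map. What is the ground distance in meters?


ground = 148 mm * 250000 / 1000 = 37000.0 m

37000.0 m


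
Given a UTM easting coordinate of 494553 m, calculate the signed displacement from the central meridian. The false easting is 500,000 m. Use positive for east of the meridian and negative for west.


displacement = 494553 - 500000 = -5447 m

-5447 m


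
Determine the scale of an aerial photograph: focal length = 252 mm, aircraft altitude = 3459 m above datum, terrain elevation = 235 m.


scale = f / (H - h) = 252 mm / 3224 m = 252 / 3224000 = 1:12794

1:12794


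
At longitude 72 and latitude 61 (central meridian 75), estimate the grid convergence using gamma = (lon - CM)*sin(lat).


gamma = (72 - 75) * sin(61) = -3 * 0.87462 = -2.624 degrees

-2.624 degrees


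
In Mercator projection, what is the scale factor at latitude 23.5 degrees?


SF = 1 / cos(23.5) = 1 / 0.91706 = 1.09

1.09


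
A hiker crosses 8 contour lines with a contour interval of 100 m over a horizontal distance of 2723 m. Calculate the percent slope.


elevation change = 8 * 100 = 800 m
slope = 800 / 2723 * 100 = 29.4%

29.4%


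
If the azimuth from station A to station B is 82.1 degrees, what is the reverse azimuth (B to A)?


back azimuth = (82.1 + 180) mod 360 = 262.1 degrees

262.1 degrees


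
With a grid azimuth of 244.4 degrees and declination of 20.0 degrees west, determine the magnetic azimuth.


magnetic azimuth = grid azimuth - declination (east +ve)
mag_az = 244.4 - -20.0 = 264.4 degrees

264.4 degrees


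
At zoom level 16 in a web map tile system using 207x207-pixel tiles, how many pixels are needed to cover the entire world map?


tiles per axis = 2^16 = 65536
total tiles = 65536^2 = 4294967296
pixels per axis = 65536 * 207 = 13565952
total pixels = 13565952^2 = 184035053666304

184035053666304 pixels


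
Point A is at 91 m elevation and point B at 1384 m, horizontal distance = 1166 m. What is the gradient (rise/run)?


gradient = (1384 - 91) / 1166 = 1293 / 1166 = 1.1089

1.1089


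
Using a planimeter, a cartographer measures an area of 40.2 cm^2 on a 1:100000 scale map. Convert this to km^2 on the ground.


ground_area = 40.2 * (100000/100)^2 = 40200000.0 m^2 = 40.2 km^2

40.2 km^2


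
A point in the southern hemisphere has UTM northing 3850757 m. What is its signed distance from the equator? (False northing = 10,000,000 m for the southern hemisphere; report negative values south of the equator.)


For southern: actual = 3850757 - 10000000 = -6149243 m

-6149243 m


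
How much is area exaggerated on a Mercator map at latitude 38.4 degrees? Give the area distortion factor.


area_distortion = 1/cos^2(38.4) = 1.628

1.628


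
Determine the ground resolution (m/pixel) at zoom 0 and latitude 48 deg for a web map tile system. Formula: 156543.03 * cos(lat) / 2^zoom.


res = 156543.03 * cos(48) / 2^0 = 156543.03 * 0.66913061 / 1 = 104747.73 m/pixel

104747.73 m/pixel


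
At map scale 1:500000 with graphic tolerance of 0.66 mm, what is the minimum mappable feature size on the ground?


ground = 0.66 mm * 500000 / 1000 = 330.0 m

330.0 m


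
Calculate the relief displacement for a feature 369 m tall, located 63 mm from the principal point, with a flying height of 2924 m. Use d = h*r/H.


d = h * r / H = 369 * 63 / 2924 = 7.95 mm

7.95 mm


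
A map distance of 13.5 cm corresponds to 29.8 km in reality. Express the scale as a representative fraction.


ground = 29.8 km = 2980000 cm; RF denominator = ground / map = 2980000 / 13.5 ≈ 220741; RF = 1:220741

1:220741


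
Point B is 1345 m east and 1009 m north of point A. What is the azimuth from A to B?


az = atan2(1345, 1009) = 53.1 deg
adjusted to 0-360: 53.1 degrees

53.1 degrees


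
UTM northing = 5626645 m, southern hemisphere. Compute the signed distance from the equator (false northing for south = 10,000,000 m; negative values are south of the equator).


For southern: actual = 5626645 - 10000000 = -4373355 m

-4373355 m


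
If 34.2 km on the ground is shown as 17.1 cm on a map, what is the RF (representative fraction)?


ground = 34.2 km = 3420000 cm; RF denominator = ground / map = 3420000 / 17.1 = 200000; RF = 1:200000

1:200000


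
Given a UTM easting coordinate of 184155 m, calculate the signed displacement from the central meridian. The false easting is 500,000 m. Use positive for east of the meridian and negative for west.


displacement = 184155 - 500000 = -315845 m

-315845 m


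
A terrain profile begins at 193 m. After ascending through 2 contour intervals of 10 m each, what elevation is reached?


elevation = 193 + 2 * 10 = 213 m

213 m


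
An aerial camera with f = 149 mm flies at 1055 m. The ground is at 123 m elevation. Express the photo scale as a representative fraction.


scale = f / (H - h) = 149 mm / 932 m = 149 / 932000 = 1:6255

1:6255


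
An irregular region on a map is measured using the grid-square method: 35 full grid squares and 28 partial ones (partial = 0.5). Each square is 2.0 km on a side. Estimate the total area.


effective squares = 35 + 28 * 0.5 = 49.0
area = 49.0 * 4.0 = 196.0 km^2

196.0 km^2


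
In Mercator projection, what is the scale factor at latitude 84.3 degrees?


SF = 1 / cos(84.3) = 1 / 0.09932 = 10.068

10.068


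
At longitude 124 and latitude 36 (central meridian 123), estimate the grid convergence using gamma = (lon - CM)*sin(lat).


gamma = (124 - 123) * sin(36) = 1 * 0.587785 = 0.588 degrees

0.588 degrees


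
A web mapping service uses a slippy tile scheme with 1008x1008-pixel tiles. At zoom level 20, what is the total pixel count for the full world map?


tiles per axis = 2^20 = 1048576
total tiles = 1048576^2 = 1099511627776
pixels per axis = 1048576 * 1008 = 1056964608
total pixels = 1056964608^2 = 1117174182564593664

1117174182564593664 pixels


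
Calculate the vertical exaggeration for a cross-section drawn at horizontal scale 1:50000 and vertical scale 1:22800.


VE = horizontal_scale / vertical_scale = 50000 / 22800 ≈ 2.2

2.2x


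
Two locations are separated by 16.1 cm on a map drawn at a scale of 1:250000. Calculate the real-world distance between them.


ground = 16.1 cm * 250000 / 100 = 40250.0 m = 40.25 km

40.25 km


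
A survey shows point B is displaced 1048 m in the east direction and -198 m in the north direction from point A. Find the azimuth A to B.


az = atan2(1048, -198) = 100.7 deg
adjusted to 0-360: 100.7 degrees

100.7 degrees


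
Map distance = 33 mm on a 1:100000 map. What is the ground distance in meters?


ground = 33 mm * 100000 / 1000 = 3300.0 m

3300.0 m


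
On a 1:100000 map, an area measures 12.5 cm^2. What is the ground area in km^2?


ground_area = 12.5 * (100000/100)^2 = 12500000.0 m^2 = 12.5 km^2

12.5 km^2


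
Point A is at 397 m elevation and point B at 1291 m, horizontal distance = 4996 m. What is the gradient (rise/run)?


gradient = (1291 - 397) / 4996 = 894 / 4996 = 0.1789

0.1789


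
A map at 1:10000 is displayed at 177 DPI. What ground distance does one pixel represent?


pixel_cm = 2.54 / 177 ≈ 0.01435 cm
ground = pixel_cm * 10000 / 100 = 2.54 * 10000 / (177 * 100) = 25400 / 17700 ≈ 1.44 m

1.44 m


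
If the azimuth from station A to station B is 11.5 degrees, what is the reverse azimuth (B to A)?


back azimuth = (11.5 + 180) mod 360 = 191.5 degrees

191.5 degrees


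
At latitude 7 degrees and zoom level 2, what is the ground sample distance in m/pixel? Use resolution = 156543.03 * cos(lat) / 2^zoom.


res = 156543.03 * cos(7) / 2^2 = 156543.03 * 0.99254615 / 4 = 38844.05 m/pixel

38844.05 m/pixel


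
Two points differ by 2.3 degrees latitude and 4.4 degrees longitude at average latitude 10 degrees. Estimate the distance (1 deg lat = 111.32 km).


dlat_km = 2.3 * 111.32 = 256.036
dlon_km = 4.4 * 111.32 * cos(10) ≈ 482.367
dist = sqrt(256.036^2 + 482.367^2) ≈ 546.1 km

546.1 km


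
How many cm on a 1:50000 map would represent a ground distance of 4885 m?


map_cm = 4885 * 100 / 50000 = 9.77 cm

9.77 cm


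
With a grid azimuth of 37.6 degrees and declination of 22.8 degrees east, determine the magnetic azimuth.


magnetic azimuth = grid azimuth - declination (east +ve)
mag_az = 37.6 - 22.8 = 14.8 degrees

14.8 degrees


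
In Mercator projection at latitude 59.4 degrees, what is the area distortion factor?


area_distortion = 1/cos^2(59.4) = 3.859

3.859


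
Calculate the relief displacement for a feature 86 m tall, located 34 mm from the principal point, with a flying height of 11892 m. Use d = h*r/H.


d = h * r / H = 86 * 34 / 11892 = 0.25 mm

0.25 mm


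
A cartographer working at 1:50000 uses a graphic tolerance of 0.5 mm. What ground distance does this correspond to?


ground = 0.5 mm * 50000 / 1000 = 25.0 m

25.0 m


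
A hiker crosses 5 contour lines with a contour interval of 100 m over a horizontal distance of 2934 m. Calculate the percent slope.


elevation change = 5 * 100 = 500 m
slope = 500 / 2934 * 100 = 17.0%

17.0%


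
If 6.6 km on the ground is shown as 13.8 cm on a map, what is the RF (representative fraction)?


ground = 6.6 km = 660000 cm; RF denominator = ground / map = 660000 / 13.8 ≈ 47826; RF = 1:47826

1:47826


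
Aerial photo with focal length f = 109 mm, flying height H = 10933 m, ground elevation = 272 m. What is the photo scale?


scale = f / (H - h) = 109 mm / 10661 m = 109 / 10661000 = 1:97807

1:97807


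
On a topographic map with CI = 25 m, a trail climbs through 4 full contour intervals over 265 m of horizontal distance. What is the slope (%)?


elevation change = 4 * 25 = 100 m
slope = 100 / 265 * 100 = 37.7%

37.7%


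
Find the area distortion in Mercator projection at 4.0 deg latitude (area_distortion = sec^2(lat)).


area_distortion = 1/cos^2(4.0) = 1.005

1.005


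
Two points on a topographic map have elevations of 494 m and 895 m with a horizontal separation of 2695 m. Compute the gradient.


gradient = (895 - 494) / 2695 = 401 / 2695 = 0.1488

0.1488


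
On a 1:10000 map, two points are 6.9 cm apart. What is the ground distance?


ground = 6.9 cm * 10000 / 100 = 690.0 m

690.0 m


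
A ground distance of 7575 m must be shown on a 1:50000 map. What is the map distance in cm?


map_cm = 7575 * 100 / 50000 = 15.15 cm

15.15 cm


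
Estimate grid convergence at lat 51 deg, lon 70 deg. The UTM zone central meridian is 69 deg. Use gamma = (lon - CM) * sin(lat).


gamma = (70 - 69) * sin(51) = 1 * 0.777146 = 0.777 degrees

0.777 degrees


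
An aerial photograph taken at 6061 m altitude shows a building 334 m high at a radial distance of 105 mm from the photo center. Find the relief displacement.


d = h * r / H = 334 * 105 / 6061 = 5.79 mm

5.79 mm


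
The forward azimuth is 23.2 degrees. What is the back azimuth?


back azimuth = (23.2 + 180) mod 360 = 203.2 degrees

203.2 degrees


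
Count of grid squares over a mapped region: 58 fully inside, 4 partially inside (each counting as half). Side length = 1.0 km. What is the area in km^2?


effective squares = 58 + 4 * 0.5 = 60.0
area = 60.0 * 1.0 = 60.0 km^2

60.0 km^2


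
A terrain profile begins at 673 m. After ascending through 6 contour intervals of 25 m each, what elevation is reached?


elevation = 673 + 6 * 25 = 823 m

823 m


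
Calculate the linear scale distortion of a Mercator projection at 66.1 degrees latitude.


SF = 1 / cos(66.1) = 1 / 0.405142 = 2.468

2.468


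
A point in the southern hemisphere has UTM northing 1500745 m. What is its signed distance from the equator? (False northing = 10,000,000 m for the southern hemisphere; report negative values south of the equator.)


For southern: actual = 1500745 - 10000000 = -8499255 m

-8499255 m


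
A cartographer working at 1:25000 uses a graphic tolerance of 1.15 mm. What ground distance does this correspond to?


ground = 1.15 mm * 25000 / 1000 = 28.75 m

28.75 m


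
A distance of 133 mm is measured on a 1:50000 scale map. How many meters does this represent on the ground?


ground = 133 mm * 50000 / 1000 = 6650.0 m

6650.0 m


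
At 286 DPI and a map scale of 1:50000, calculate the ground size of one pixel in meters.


pixel_cm = 2.54 / 286 ≈ 0.008881 cm
ground = pixel_cm * 50000 / 100 = 2.54 * 50000 / (286 * 100) = 127000 / 28600 ≈ 4.44 m

4.44 m


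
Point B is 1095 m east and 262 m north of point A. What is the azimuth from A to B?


az = atan2(1095, 262) = 76.5 deg
adjusted to 0-360: 76.5 degrees

76.5 degrees


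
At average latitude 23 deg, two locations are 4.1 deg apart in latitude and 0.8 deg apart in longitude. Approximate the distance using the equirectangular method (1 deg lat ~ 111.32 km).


dlat_km = 4.1 * 111.32 = 456.412
dlon_km = 0.8 * 111.32 * cos(23) ≈ 81.976
dist = sqrt(456.412^2 + 81.976^2) ≈ 463.7 km

463.7 km


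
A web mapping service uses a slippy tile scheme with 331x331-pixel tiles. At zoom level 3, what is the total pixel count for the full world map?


tiles per axis = 2^3 = 8
total tiles = 8^2 = 64
pixels per axis = 8 * 331 = 2648
total pixels = 2648^2 = 7011904

7011904 pixels


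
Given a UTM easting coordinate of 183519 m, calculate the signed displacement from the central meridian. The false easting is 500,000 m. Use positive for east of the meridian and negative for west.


displacement = 183519 - 500000 = -316481 m

-316481 m


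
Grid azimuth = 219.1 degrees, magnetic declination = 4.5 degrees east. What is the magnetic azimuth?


magnetic azimuth = grid azimuth - declination (east +ve)
mag_az = 219.1 - 4.5 = 214.6 degrees

214.6 degrees


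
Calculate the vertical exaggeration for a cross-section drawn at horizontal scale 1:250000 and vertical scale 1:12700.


VE = horizontal_scale / vertical_scale = 250000 / 12700 ≈ 19.7

19.7x


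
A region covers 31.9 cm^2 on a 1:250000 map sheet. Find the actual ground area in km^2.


ground_area = 31.9 * (250000/100)^2 = 199375000.0 m^2 = 199.375 km^2

199.375 km^2


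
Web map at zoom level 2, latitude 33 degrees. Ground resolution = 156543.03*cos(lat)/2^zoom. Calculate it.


res = 156543.03 * cos(33) / 2^2 = 156543.03 * 0.83867057 / 4 = 32822.01 m/pixel

32822.01 m/pixel


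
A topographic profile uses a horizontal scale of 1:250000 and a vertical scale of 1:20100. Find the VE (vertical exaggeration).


VE = horizontal_scale / vertical_scale = 250000 / 20100 ≈ 12.4

12.4x


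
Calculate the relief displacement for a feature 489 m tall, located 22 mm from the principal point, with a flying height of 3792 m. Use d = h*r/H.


d = h * r / H = 489 * 22 / 3792 = 2.84 mm

2.84 mm


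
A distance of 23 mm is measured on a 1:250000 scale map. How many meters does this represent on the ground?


ground = 23 mm * 250000 / 1000 = 5750.0 m

5750.0 m


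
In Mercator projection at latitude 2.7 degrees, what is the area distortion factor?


area_distortion = 1/cos^2(2.7) = 1.002

1.002


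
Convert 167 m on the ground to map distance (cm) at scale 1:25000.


map_cm = 167 * 100 / 25000 = 0.668 cm ≈ 0.67 cm

0.67 cm


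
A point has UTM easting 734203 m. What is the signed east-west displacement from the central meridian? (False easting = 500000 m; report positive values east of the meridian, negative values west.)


displacement = 734203 - 500000 = 234203 m

234203 m


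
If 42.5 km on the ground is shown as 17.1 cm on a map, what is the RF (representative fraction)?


ground = 42.5 km = 4250000 cm; RF denominator = ground / map = 4250000 / 17.1 ≈ 248538; RF = 1:248538

1:248538


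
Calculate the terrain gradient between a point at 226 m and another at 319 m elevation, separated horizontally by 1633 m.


gradient = (319 - 226) / 1633 = 93 / 1633 = 0.057

0.057


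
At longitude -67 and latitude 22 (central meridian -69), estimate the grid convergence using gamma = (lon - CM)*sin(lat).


gamma = (-67 - -69) * sin(22) = 2 * 0.374607 = 0.749 degrees

0.749 degrees


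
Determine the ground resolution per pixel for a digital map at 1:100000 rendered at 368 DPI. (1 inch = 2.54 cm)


pixel_cm = 2.54 / 368 ≈ 0.006902 cm
ground = pixel_cm * 100000 / 100 = 2.54 * 100000 / (368 * 100) = 254000 / 36800 ≈ 6.9 m

6.9 m


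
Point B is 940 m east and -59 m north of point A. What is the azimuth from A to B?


az = atan2(940, -59) = 93.6 deg
adjusted to 0-360: 93.6 degrees

93.6 degrees


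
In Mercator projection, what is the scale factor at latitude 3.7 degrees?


SF = 1 / cos(3.7) = 1 / 0.997916 = 1.002

1.002


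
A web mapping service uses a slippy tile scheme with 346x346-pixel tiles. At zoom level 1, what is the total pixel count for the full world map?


tiles per axis = 2^1 = 2
total tiles = 2^2 = 4
pixels per axis = 2 * 346 = 692
total pixels = 692^2 = 478864

478864 pixels


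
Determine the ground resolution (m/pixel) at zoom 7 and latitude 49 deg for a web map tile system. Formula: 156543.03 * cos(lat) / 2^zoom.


res = 156543.03 * cos(49) / 2^7 = 156543.03 * 0.65605903 / 128 = 802.36 m/pixel

802.36 m/pixel


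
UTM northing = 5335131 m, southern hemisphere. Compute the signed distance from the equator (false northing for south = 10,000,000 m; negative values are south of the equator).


For southern: actual = 5335131 - 10000000 = -4664869 m

-4664869 m


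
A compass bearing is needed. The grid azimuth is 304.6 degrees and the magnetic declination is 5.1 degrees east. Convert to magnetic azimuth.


magnetic azimuth = grid azimuth - declination (east +ve)
mag_az = 304.6 - 5.1 = 299.5 degrees

299.5 degrees


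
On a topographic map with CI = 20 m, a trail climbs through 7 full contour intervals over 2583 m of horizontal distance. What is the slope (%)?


elevation change = 7 * 20 = 140 m
slope = 140 / 2583 * 100 = 5.4%

5.4%


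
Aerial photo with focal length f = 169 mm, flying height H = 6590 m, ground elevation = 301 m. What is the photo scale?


scale = f / (H - h) = 169 mm / 6289 m = 169 / 6289000 = 1:37213

1:37213


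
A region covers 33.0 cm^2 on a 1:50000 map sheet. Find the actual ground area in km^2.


ground_area = 33.0 * (50000/100)^2 = 8250000.0 m^2 = 8.25 km^2

8.25 km^2


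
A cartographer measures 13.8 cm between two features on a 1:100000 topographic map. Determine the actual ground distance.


ground = 13.8 cm * 100000 / 100 = 13800.0 m = 13.8 km

13.8 km


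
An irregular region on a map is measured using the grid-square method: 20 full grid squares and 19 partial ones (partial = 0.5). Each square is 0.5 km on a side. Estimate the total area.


effective squares = 20 + 19 * 0.5 = 29.5
area = 29.5 * 0.25 = 7.375 km^2

7.375 km^2


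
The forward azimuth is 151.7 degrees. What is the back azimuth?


back azimuth = (151.7 + 180) mod 360 = 331.7 degrees

331.7 degrees


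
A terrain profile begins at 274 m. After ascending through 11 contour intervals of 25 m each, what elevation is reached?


elevation = 274 + 11 * 25 = 549 m

549 m


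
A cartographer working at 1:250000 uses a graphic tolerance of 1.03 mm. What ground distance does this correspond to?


ground = 1.03 mm * 250000 / 1000 = 257.5 m

257.5 m


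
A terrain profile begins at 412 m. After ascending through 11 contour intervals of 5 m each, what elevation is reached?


elevation = 412 + 11 * 5 = 467 m

467 m


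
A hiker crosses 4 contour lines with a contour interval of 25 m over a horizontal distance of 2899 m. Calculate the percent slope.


elevation change = 4 * 25 = 100 m
slope = 100 / 2899 * 100 = 3.4%

3.4%


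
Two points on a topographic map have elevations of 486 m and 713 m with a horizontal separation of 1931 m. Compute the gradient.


gradient = (713 - 486) / 1931 = 227 / 1931 = 0.1176

0.1176


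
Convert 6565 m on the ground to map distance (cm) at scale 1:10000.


map_cm = 6565 * 100 / 10000 = 65.65 cm

65.65 cm


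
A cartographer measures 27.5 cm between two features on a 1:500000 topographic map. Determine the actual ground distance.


ground = 27.5 cm * 500000 / 100 = 137500.0 m = 137.5 km

137.5 km


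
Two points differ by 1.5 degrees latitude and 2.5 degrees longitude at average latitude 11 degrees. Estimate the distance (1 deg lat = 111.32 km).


dlat_km = 1.5 * 111.32 = 166.98
dlon_km = 2.5 * 111.32 * cos(11) ≈ 273.187
dist = sqrt(166.98^2 + 273.187^2) ≈ 320.2 km

320.2 km


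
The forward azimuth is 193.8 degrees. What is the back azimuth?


back azimuth = (193.8 + 180) mod 360 = 13.8 degrees

13.8 degrees


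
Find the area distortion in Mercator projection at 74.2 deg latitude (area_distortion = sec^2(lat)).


area_distortion = 1/cos^2(74.2) = 13.489

13.489


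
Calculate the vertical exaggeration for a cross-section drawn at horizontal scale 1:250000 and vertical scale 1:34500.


VE = horizontal_scale / vertical_scale = 250000 / 34500 ≈ 7.2

7.2x


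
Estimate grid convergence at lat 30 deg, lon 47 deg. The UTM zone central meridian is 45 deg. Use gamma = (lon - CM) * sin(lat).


gamma = (47 - 45) * sin(30) = 2 * 0.5 = 1.0 degrees

1.0 degrees


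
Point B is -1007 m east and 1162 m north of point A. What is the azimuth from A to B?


az = atan2(-1007, 1162) = -40.9 deg
adjusted to 0-360: 319.1 degrees

319.1 degrees


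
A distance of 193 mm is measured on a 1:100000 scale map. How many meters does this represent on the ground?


ground = 193 mm * 100000 / 1000 = 19300.0 m

19300.0 m


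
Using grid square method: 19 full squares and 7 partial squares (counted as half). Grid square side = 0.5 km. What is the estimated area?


effective squares = 19 + 7 * 0.5 = 22.5
area = 22.5 * 0.25 = 5.625 km^2

5.625 km^2


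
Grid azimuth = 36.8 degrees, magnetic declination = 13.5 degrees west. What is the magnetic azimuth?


magnetic azimuth = grid azimuth - declination (east +ve)
mag_az = 36.8 - -13.5 = 50.3 degrees

50.3 degrees


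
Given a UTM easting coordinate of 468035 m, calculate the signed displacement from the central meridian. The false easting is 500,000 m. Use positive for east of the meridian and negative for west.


displacement = 468035 - 500000 = -31965 m

-31965 m


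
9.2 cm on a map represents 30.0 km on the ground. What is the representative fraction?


ground = 30.0 km = 3000000 cm; RF denominator = ground / map = 3000000 / 9.2 ≈ 326087; RF = 1:326087

1:326087


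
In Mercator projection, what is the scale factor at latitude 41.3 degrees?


SF = 1 / cos(41.3) = 1 / 0.751264 = 1.331

1.331


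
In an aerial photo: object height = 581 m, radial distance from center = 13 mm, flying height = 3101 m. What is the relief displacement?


d = h * r / H = 581 * 13 / 3101 = 2.44 mm

2.44 mm


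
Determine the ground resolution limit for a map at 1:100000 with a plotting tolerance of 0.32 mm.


ground = 0.32 mm * 100000 / 1000 = 32.0 m

32.0 m


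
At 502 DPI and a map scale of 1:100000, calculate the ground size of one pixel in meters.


pixel_cm = 2.54 / 502 ≈ 0.00506 cm
ground = pixel_cm * 100000 / 100 = 2.54 * 100000 / (502 * 100) = 254000 / 50200 ≈ 5.06 m

5.06 m


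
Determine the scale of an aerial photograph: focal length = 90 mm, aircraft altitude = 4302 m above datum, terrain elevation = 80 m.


scale = f / (H - h) = 90 mm / 4222 m = 90 / 4222000 = 1:46911

1:46911


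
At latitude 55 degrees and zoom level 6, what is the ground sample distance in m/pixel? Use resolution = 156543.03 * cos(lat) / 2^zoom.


res = 156543.03 * cos(55) / 2^6 = 156543.03 * 0.57357644 / 64 = 1402.96 m/pixel

1402.96 m/pixel


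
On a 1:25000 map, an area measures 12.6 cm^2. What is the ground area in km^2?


ground_area = 12.6 * (25000/100)^2 = 787500.0 m^2 = 0.7875 km^2 ≈ 0.788 km^2

0.788 km^2


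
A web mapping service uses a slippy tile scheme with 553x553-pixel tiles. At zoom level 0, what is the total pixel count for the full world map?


tiles per axis = 2^0 = 1
total tiles = 1^2 = 1
pixels per axis = 1 * 553 = 553
total pixels = 553^2 = 305809

305809 pixels


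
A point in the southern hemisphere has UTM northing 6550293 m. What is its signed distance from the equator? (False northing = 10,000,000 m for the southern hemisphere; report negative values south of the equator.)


For southern: actual = 6550293 - 10000000 = -3449707 m

-3449707 m


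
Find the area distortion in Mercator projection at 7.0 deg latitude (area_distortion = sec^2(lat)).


area_distortion = 1/cos^2(7.0) = 1.015

1.015


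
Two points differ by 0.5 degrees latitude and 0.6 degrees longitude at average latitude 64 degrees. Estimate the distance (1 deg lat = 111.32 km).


dlat_km = 0.5 * 111.32 = 55.66
dlon_km = 0.6 * 111.32 * cos(64) ≈ 29.28
dist = sqrt(55.66^2 + 29.28^2) ≈ 62.9 km

62.9 km


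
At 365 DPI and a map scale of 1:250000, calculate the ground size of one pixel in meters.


pixel_cm = 2.54 / 365 ≈ 0.006959 cm
ground = pixel_cm * 250000 / 100 = 2.54 * 250000 / (365 * 100) = 635000 / 36500 ≈ 17.4 m

17.4 m


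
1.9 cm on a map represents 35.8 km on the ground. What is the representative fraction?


ground = 35.8 km = 3580000 cm; RF denominator = ground / map = 3580000 / 1.9 ≈ 1884211; RF = 1:1884211

1:1884211


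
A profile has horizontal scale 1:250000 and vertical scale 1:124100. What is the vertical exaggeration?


VE = horizontal_scale / vertical_scale = 250000 / 124100 ≈ 2.0

2.0x


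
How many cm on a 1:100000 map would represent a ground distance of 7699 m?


map_cm = 7699 * 100 / 100000 = 7.699 cm ≈ 7.7 cm

7.7 cm


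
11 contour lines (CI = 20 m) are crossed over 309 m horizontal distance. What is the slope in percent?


elevation change = 11 * 20 = 220 m
slope = 220 / 309 * 100 = 71.2%

71.2%


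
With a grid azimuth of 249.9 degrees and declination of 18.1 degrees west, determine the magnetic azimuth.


magnetic azimuth = grid azimuth - declination (east +ve)
mag_az = 249.9 - -18.1 = 268.0 degrees

268.0 degrees


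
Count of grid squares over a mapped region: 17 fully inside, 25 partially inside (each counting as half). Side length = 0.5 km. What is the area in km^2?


effective squares = 17 + 25 * 0.5 = 29.5
area = 29.5 * 0.25 = 7.375 km^2

7.375 km^2


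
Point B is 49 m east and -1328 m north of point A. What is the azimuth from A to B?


az = atan2(49, -1328) = 177.9 deg
adjusted to 0-360: 177.9 degrees

177.9 degrees


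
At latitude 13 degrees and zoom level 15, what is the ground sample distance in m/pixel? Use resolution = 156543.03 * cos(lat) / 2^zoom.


res = 156543.03 * cos(13) / 2^15 = 156543.03 * 0.97437006 / 32768 = 4.65 m/pixel

4.65 m/pixel


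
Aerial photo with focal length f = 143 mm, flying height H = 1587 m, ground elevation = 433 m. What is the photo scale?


scale = f / (H - h) = 143 mm / 1154 m = 143 / 1154000 = 1:8070

1:8070


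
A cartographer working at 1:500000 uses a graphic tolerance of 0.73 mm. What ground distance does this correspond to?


ground = 0.73 mm * 500000 / 1000 = 365.0 m

365.0 m


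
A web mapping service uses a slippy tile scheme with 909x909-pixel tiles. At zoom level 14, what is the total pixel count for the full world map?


tiles per axis = 2^14 = 16384
total tiles = 16384^2 = 268435456
pixels per axis = 16384 * 909 = 14893056
total pixels = 14893056^2 = 221803117019136

221803117019136 pixels


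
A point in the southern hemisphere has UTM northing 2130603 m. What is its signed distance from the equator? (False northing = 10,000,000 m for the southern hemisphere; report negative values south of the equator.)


For southern: actual = 2130603 - 10000000 = -7869397 m

-7869397 m


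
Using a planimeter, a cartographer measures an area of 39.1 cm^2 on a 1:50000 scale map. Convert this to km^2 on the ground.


ground_area = 39.1 * (50000/100)^2 = 9775000.0 m^2 = 9.775 km^2

9.775 km^2


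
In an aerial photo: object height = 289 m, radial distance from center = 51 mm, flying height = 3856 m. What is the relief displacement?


d = h * r / H = 289 * 51 / 3856 = 3.82 mm

3.82 mm


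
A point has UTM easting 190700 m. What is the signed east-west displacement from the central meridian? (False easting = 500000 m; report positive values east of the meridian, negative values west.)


displacement = 190700 - 500000 = -309300 m

-309300 m


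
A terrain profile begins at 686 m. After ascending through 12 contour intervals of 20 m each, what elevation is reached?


elevation = 686 + 12 * 20 = 926 m

926 m


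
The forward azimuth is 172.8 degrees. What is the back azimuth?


back azimuth = (172.8 + 180) mod 360 = 352.8 degrees

352.8 degrees


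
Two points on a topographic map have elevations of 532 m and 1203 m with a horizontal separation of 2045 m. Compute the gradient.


gradient = (1203 - 532) / 2045 = 671 / 2045 = 0.3281

0.3281


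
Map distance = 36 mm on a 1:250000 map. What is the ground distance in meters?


ground = 36 mm * 250000 / 1000 = 9000.0 m

9000.0 m


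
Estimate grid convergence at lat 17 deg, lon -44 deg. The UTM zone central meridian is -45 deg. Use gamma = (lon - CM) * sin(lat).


gamma = (-44 - -45) * sin(17) = 1 * 0.292372 = 0.292 degrees

0.292 degrees


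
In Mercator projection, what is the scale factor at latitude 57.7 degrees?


SF = 1 / cos(57.7) = 1 / 0.534352 = 1.871

1.871


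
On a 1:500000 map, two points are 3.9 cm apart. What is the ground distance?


ground = 3.9 cm * 500000 / 100 = 19500.0 m = 19.5 km

19.5 km


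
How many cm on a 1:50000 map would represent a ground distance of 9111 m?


map_cm = 9111 * 100 / 50000 = 18.222 cm ≈ 18.22 cm

18.22 cm


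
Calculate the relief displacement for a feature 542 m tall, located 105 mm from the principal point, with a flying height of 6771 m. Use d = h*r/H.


d = h * r / H = 542 * 105 / 6771 = 8.4 mm

8.4 mm


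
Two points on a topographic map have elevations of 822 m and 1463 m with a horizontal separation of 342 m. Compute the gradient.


gradient = (1463 - 822) / 342 = 641 / 342 = 1.8743

1.8743


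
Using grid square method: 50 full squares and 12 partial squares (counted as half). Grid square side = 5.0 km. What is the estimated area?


effective squares = 50 + 12 * 0.5 = 56.0
area = 56.0 * 25.0 = 1400.0 km^2

1400.0 km^2


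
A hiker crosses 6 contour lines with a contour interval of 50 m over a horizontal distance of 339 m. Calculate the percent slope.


elevation change = 6 * 50 = 300 m
slope = 300 / 339 * 100 = 88.5%

88.5%


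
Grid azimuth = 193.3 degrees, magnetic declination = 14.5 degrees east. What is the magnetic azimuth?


magnetic azimuth = grid azimuth - declination (east +ve)
mag_az = 193.3 - 14.5 = 178.8 degrees

178.8 degrees


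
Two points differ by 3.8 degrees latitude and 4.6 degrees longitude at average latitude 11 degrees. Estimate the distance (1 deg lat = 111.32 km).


dlat_km = 3.8 * 111.32 = 423.016
dlon_km = 4.6 * 111.32 * cos(11) ≈ 502.664
dist = sqrt(423.016^2 + 502.664^2) ≈ 657.0 km

657.0 km


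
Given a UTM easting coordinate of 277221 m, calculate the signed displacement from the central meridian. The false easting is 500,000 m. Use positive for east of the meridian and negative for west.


displacement = 277221 - 500000 = -222779 m

-222779 m


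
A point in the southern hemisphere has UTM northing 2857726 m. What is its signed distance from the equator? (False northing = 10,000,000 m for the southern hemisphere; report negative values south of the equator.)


For southern: actual = 2857726 - 10000000 = -7142274 m

-7142274 m


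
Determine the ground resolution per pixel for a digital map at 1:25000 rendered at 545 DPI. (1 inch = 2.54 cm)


pixel_cm = 2.54 / 545 ≈ 0.004661 cm
ground = pixel_cm * 25000 / 100 = 2.54 * 25000 / (545 * 100) = 63500 / 54500 ≈ 1.17 m

1.17 m


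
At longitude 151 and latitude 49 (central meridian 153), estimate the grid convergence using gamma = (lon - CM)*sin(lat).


gamma = (151 - 153) * sin(49) = -2 * 0.75471 = -1.509 degrees

-1.509 degrees


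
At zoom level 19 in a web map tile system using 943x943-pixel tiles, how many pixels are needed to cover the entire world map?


tiles per axis = 2^19 = 524288
total tiles = 524288^2 = 274877906944
pixels per axis = 524288 * 943 = 494403584
total pixels = 494403584^2 = 244434903872045056

244434903872045056 pixels


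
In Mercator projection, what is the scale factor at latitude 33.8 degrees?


SF = 1 / cos(33.8) = 1 / 0.830984 = 1.203

1.203


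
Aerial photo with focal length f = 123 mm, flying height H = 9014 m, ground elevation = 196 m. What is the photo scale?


scale = f / (H - h) = 123 mm / 8818 m = 123 / 8818000 = 1:71691

1:71691


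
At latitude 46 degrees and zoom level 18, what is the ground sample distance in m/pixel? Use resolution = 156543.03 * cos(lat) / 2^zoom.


res = 156543.03 * cos(46) / 2^18 = 156543.03 * 0.69465837 / 262144 = 0.41 m/pixel

0.41 m/pixel


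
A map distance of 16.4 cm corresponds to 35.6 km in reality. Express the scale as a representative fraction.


ground = 35.6 km = 3560000 cm; RF denominator = ground / map = 3560000 / 16.4 ≈ 217073; RF = 1:217073

1:217073


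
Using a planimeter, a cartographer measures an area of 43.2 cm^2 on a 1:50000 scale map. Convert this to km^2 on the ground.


ground_area = 43.2 * (50000/100)^2 = 10800000.0 m^2 = 10.8 km^2

10.8 km^2


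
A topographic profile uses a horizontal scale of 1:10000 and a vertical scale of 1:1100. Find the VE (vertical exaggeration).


VE = horizontal_scale / vertical_scale = 10000 / 1100 ≈ 9.1

9.1x


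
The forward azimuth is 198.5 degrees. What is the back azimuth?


back azimuth = (198.5 + 180) mod 360 = 18.5 degrees

18.5 degrees


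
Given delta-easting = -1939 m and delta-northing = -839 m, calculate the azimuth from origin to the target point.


az = atan2(-1939, -839) = -113.4 deg
adjusted to 0-360: 246.6 degrees

246.6 degrees


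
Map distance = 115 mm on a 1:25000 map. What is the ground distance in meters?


ground = 115 mm * 25000 / 1000 = 2875.0 m

2875.0 m


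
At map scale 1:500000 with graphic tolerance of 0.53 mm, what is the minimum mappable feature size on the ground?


ground = 0.53 mm * 500000 / 1000 = 265.0 m

265.0 m


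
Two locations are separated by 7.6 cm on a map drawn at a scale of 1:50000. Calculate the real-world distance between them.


ground = 7.6 cm * 50000 / 100 = 3800.0 m = 3.8 km

3.8 km


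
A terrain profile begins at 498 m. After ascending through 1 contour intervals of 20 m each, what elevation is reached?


elevation = 498 + 1 * 20 = 518 m

518 m


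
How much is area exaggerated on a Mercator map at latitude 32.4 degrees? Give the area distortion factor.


area_distortion = 1/cos^2(32.4) = 1.403

1.403


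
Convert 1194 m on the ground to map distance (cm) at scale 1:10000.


map_cm = 1194 * 100 / 10000 = 11.94 cm

11.94 cm


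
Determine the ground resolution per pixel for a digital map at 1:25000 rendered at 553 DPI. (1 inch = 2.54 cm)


pixel_cm = 2.54 / 553 ≈ 0.004593 cm
ground = pixel_cm * 25000 / 100 = 2.54 * 25000 / (553 * 100) = 63500 / 55300 ≈ 1.15 m

1.15 m


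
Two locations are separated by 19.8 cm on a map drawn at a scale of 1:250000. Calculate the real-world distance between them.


ground = 19.8 cm * 250000 / 100 = 49500.0 m = 49.5 km

49.5 km


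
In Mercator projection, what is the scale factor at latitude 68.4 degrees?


SF = 1 / cos(68.4) = 1 / 0.368125 = 2.716

2.716


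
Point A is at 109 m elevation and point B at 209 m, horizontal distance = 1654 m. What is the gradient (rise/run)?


gradient = (209 - 109) / 1654 = 100 / 1654 = 0.0605

0.0605


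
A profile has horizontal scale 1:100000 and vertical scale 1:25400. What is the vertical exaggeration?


VE = horizontal_scale / vertical_scale = 100000 / 25400 ≈ 3.9

3.9x


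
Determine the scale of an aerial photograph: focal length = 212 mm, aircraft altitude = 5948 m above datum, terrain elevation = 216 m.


scale = f / (H - h) = 212 mm / 5732 m = 212 / 5732000 = 1:27038

1:27038


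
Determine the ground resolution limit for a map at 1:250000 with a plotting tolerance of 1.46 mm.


ground = 1.46 mm * 250000 / 1000 = 365.0 m

365.0 m


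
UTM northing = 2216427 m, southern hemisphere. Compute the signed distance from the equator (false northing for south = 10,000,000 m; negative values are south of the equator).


For southern: actual = 2216427 - 10000000 = -7783573 m

-7783573 m


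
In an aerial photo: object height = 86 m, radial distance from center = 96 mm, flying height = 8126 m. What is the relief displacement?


d = h * r / H = 86 * 96 / 8126 = 1.02 mm

1.02 mm


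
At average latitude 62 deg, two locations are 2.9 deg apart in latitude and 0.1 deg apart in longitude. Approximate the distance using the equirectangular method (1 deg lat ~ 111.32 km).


dlat_km = 2.9 * 111.32 = 322.828
dlon_km = 0.1 * 111.32 * cos(62) ≈ 5.226
dist = sqrt(322.828^2 + 5.226^2) ≈ 322.9 km

322.9 km


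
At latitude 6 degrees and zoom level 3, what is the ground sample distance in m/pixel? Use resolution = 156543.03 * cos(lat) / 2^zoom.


res = 156543.03 * cos(6) / 2^3 = 156543.03 * 0.9945219 / 8 = 19460.68 m/pixel

19460.68 m/pixel


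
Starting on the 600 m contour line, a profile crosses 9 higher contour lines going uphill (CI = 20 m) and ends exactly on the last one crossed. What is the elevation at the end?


elevation = 600 + 9 * 20 = 780 m

780 m


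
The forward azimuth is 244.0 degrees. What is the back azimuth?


back azimuth = (244.0 + 180) mod 360 = 64.0 degrees

64.0 degrees


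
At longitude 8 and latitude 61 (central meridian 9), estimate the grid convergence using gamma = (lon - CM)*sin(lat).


gamma = (8 - 9) * sin(61) = -1 * 0.87462 = -0.875 degrees

-0.875 degrees


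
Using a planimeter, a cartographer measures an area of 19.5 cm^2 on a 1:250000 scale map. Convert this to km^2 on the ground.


ground_area = 19.5 * (250000/100)^2 = 121875000.0 m^2 = 121.875 km^2

121.875 km^2


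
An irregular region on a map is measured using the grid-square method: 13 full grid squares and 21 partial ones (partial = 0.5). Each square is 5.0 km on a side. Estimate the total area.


effective squares = 13 + 21 * 0.5 = 23.5
area = 23.5 * 25.0 = 587.5 km^2

587.5 km^2


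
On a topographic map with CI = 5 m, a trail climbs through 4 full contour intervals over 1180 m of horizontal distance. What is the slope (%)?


elevation change = 4 * 5 = 20 m
slope = 20 / 1180 * 100 = 1.7%

1.7%


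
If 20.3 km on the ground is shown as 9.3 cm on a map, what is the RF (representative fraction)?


ground = 20.3 km = 2030000 cm; RF denominator = ground / map = 2030000 / 9.3 ≈ 218280; RF = 1:218280

1:218280


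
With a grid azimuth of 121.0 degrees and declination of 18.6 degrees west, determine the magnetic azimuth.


magnetic azimuth = grid azimuth - declination (east +ve)
mag_az = 121.0 - -18.6 = 139.6 degrees

139.6 degrees


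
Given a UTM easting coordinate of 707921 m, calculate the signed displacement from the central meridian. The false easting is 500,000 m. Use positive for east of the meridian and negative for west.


displacement = 707921 - 500000 = 207921 m

207921 m
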